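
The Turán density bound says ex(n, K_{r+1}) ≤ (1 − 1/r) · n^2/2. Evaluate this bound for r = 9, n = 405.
Turán density bound = (8/9) · 405^2/2 = 72900

Turán's theorem: ex(n, K_{r+1}) is achieved by the complete r-partite Turán graph T(n, r) with parts as balanced as possible, and is at most (1 − 1/r) · n^2/2. For r = 9, n = 405: the density bound is (8/9) · 164025/2 = 72900. Since 9 ∣ 405, the Turán graph T(405, 9) has parts of equal size 45, and its edge count e(T(405, 9)) = 72900 attains the density bound exactly.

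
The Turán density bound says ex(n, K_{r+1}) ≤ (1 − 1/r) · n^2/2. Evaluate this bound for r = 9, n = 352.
Turán density bound = (8/9) · 352^2/2 = 495616/9 ≈ 55068.4444

Turán's theorem: ex(n, K_{r+1}) is achieved by the complete r-partite Turán graph T(n, r) with parts as balanced as possible, and is at most (1 − 1/r) · n^2/2. For r = 9, n = 352: the density bound is (8/9) · 123904/2 = 495616/9 ≈ 55068.4444. The integer-valued extremum is e(T(352, 9)) = 55068, which is strictly less than the density bound 495616/9 since 9 ∤ 352 (the parts of T(352, 9) cannot all be equal).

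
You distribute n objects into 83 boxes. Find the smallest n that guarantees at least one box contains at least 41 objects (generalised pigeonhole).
n = (41 − 1)·83 + 1 = 3321

By the generalised pigeonhole principle, to guarantee some box contains ≥ r objects we need more than (r − 1) · k objects total. Threshold: n = (r − 1) · k + 1. With r = 41 and k = 83: n = 40 · 83 + 1 = 3320 + 1 = 3321. For n = 3320 = 40 · 83, we can put exactly 40 objects in every box, avoiding 41 in any single one — so 3321 is tight.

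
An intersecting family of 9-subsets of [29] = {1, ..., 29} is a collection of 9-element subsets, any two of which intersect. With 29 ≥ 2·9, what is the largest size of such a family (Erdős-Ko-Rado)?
max |F| = C(28, 8) = 3108105

Erdős-Ko-Rado (1961): when n ≥ 2k, max |F| = C(n−1, k−1). The bound is attained by the star {A : i ∈ A} for any fixed i ∈ [n]. Here C(29−1, 9−1) = C(28, 8) = 3108105.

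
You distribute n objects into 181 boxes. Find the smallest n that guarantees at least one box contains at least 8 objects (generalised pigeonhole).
n = (8 − 1)·181 + 1 = 1268

By the generalised pigeonhole principle, to guarantee some box contains ≥ r objects we need more than (r − 1) · k objects total. Threshold: n = (r − 1) · k + 1. With r = 8 and k = 181: n = 7 · 181 + 1 = 1267 + 1 = 1268. For n = 1267 = 7 · 181, we can put exactly 7 objects in every box, avoiding 8 in any single one — so 1268 is tight.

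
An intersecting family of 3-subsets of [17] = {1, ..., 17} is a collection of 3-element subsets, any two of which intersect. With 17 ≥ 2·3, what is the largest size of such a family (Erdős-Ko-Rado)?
max |F| = C(16, 2) = 120

Erdős-Ko-Rado (1961): when n ≥ 2k, max |F| = C(n−1, k−1). The bound is attained by the star {A : i ∈ A} for any fixed i ∈ [n]. Here C(17−1, 3−1) = C(16, 2) = 120.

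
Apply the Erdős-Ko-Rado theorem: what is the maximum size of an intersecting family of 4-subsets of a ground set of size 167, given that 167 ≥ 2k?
max |F| = C(166, 3) = 748660

The Erdős-Ko-Rado theorem states: for n ≥ 2k, an intersecting family of k-subsets of an n-element set has size at most C(n − 1, k − 1), with equality for 'star' families {A ⊆ [n] : |A| = k, i ∈ A} (fix an element i). For n = 167, k = 4: C(166, 3) = 748660.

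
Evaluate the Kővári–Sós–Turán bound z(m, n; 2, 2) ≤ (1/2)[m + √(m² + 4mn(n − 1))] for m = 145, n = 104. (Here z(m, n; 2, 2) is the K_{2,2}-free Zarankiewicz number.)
z(145, 104; 2, 2) ≤ (1/2)[145 + √(145² + 4·145·104·103)] = (1/2)[145 + √6233985] = 1320.8975

Kővári–Sós–Turán: let r_1, ..., r_145 be the row sums and z = Σ r_i the total number of 1s. Each pair of columns can share at most one row with both entries 1 (else a 2×2 all-ones block appears), so Σ_i C(r_i, 2) ≤ C(104, 2) = 5356. By convexity Σ_i C(r_i, 2) ≥ 145·C(z/145, 2) = z(z − 145)/(2·145), giving z² − 145z − 145·104·103 ≤ 0 and hence z ≤ (1/2)[145 + √(21025 + 4·1553240)] = (1/2)[145 + √6233985] ≈ (1/2)(145 + 2496.7949) = 1320.8975.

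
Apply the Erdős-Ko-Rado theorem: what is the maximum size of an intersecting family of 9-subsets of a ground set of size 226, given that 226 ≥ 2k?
max |F| = C(225, 8) = 143642651595300

Erdős-Ko-Rado (1961): when n ≥ 2k, max |F| = C(n−1, k−1). The bound is attained by the star {A : i ∈ A} for any fixed i ∈ [n]. Here C(226−1, 9−1) = C(225, 8) = 143642651595300.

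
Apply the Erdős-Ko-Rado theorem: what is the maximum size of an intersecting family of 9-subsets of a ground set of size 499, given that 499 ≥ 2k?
max |F| = C(498, 8) = 88669150269219234

Erdős-Ko-Rado (1961): when n ≥ 2k, max |F| = C(n−1, k−1). The bound is attained by the star {A : i ∈ A} for any fixed i ∈ [n]. Here C(499−1, 9−1) = C(498, 8) = 88669150269219234.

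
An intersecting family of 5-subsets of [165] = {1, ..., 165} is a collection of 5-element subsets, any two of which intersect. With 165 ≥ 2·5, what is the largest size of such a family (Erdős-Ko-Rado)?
max |F| = C(164, 4) = 29051001

The Erdős-Ko-Rado theorem states: for n ≥ 2k, an intersecting family of k-subsets of an n-element set has size at most C(n − 1, k − 1), with equality for 'star' families {A ⊆ [n] : |A| = k, i ∈ A} (fix an element i). For n = 165, k = 5: C(164, 4) = 29051001.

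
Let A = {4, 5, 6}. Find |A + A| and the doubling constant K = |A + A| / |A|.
K = |A + A| / |A| = 5/3

Enumerate A + A = {a + b : a, b ∈ A}. With |A| = 3, there are |A|^2 = 9 ordered sum pairs; collecting distinct values, A + A = {8, 9, 10, 11, 12}, so |A + A| = 5. Thus K = 5/3. Here |A + A| = 2|A| − 1 = 5, the minimum possible — so K = 5/3 is minimal, which holds iff A is an arithmetic progression.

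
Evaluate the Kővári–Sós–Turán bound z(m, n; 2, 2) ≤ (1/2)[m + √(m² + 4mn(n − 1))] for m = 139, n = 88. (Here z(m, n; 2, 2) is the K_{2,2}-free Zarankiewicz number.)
z(139, 88; 2, 2) ≤ (1/2)[139 + √(139² + 4·139·88·87)] = (1/2)[139 + √4276057] = 1103.4315

Kővári–Sós–Turán: let r_1, ..., r_139 be the row sums and z = Σ r_i the total number of 1s. Each pair of columns can share at most one row with both entries 1 (else a 2×2 all-ones block appears), so Σ_i C(r_i, 2) ≤ C(88, 2) = 3828. By convexity Σ_i C(r_i, 2) ≥ 139·C(z/139, 2) = z(z − 139)/(2·139), giving z² − 139z − 139·88·87 ≤ 0 and hence z ≤ (1/2)[139 + √(19321 + 4·1064184)] = (1/2)[139 + √4276057] ≈ (1/2)(139 + 2067.8629) = 1103.4315.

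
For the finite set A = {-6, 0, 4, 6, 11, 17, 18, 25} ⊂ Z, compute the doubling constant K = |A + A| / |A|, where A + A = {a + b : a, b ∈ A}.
K = |A + A| / |A| = 29/8

Enumerate A + A = {a + b : a, b ∈ A}. With |A| = 8, there are |A|^2 = 64 ordered sum pairs; collecting distinct values, A + A = {-12, -6, -2, 0, 4, 5, 6, 8, 10, 11, 12, 15, 17, 18, 19, 21, 22, 23, 24, 25, 28, 29, 31, 34, 35, 36, 42, 43, 50}, so |A + A| = 29. Thus K = 29/8. For comparison, the minimum possible |A + A| over all 8-element sets is 2·8 − 1 = 15 (so min K = 15/8), attained only by arithmetic progressions.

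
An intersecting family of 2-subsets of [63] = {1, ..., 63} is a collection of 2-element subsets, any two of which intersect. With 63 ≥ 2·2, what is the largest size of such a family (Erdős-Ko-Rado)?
max |F| = C(62, 1) = 62

The Erdős-Ko-Rado theorem states: for n ≥ 2k, an intersecting family of k-subsets of an n-element set has size at most C(n − 1, k − 1), with equality for 'star' families {A ⊆ [n] : |A| = k, i ∈ A} (fix an element i). For n = 63, k = 2: C(62, 1) = 62.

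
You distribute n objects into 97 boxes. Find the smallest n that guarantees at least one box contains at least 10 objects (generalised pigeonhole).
n = (10 − 1)·97 + 1 = 874

By the generalised pigeonhole principle, to guarantee some box contains ≥ r objects we need more than (r − 1) · k objects total. Threshold: n = (r − 1) · k + 1. With r = 10 and k = 97: n = 9 · 97 + 1 = 873 + 1 = 874. For n = 873 = 9 · 97, we can put exactly 9 objects in every box, avoiding 10 in any single one — so 874 is tight.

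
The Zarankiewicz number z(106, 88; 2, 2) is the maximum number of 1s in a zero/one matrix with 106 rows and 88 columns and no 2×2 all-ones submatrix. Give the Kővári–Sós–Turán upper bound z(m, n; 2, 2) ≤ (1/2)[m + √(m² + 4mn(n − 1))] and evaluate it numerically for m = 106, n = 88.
z(106, 88; 2, 2) ≤ (1/2)[106 + √(106² + 4·106·88·87)] = (1/2)[106 + √3257380] = 955.4107

Kővári–Sós–Turán: let r_1, ..., r_106 be the row sums and z = Σ r_i the total number of 1s. Each pair of columns can share at most one row with both entries 1 (else a 2×2 all-ones block appears), so Σ_i C(r_i, 2) ≤ C(88, 2) = 3828. By convexity Σ_i C(r_i, 2) ≥ 106·C(z/106, 2) = z(z − 106)/(2·106), giving z² − 106z − 106·88·87 ≤ 0 and hence z ≤ (1/2)[106 + √(11236 + 4·811536)] = (1/2)[106 + √3257380] ≈ (1/2)(106 + 1804.8213) = 955.4107.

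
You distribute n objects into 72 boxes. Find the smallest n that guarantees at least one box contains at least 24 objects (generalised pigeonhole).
n = (24 − 1)·72 + 1 = 1657

By the generalised pigeonhole principle, to guarantee some box contains ≥ r objects we need more than (r − 1) · k objects total. Threshold: n = (r − 1) · k + 1. With r = 24 and k = 72: n = 23 · 72 + 1 = 1656 + 1 = 1657. For n = 1656 = 23 · 72, we can put exactly 23 objects in every box, avoiding 24 in any single one — so 1657 is tight.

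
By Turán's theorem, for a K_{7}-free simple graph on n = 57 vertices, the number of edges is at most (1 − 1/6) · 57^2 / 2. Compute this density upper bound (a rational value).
Turán density bound = (5/6) · 57^2/2 = 5415/4 ≈ 1353.75

Turán's theorem: ex(n, K_{r+1}) is achieved by the complete r-partite Turán graph T(n, r) with parts as balanced as possible, and is at most (1 − 1/r) · n^2/2. For r = 6, n = 57: the density bound is (5/6) · 3249/2 = 5415/4 ≈ 1353.75. The integer-valued extremum is e(T(57, 6)) = 1353, which is strictly less than the density bound 5415/4 since 6 ∤ 57 (the parts of T(57, 6) cannot all be equal).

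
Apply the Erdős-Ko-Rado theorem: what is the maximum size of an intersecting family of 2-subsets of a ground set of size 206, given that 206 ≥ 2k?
max |F| = C(205, 1) = 205

The Erdős-Ko-Rado theorem states: for n ≥ 2k, an intersecting family of k-subsets of an n-element set has size at most C(n − 1, k − 1), with equality for 'star' families {A ⊆ [n] : |A| = k, i ∈ A} (fix an element i). For n = 206, k = 2: C(205, 1) = 205.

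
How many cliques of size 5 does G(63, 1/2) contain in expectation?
E[# K_5] = C(63, 5) · (1/2)^C(5, 2) = 7028847 / 2^10 ≈ 6864.108398

For each 5-subset S of vertices (there are C(63, 5) = 7028847 such S), let X_S = 1 if S induces a K_5 (all C(5, 2) = 10 edges present). Then P(X_S = 1) = (1/2)^10 = 1/1024. By linearity of expectation, E[# K_5] = C(63, 5) · (1/2)^10 = 7028847 / 1024 ≈ 6864.108398.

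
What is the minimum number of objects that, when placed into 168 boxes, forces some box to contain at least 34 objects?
n = (34 − 1)·168 + 1 = 5545

By the generalised pigeonhole principle, to guarantee some box contains ≥ r objects we need more than (r − 1) · k objects total. Threshold: n = (r − 1) · k + 1. With r = 34 and k = 168: n = 33 · 168 + 1 = 5544 + 1 = 5545. For n = 5544 = 33 · 168, we can put exactly 33 objects in every box, avoiding 34 in any single one — so 5545 is tight.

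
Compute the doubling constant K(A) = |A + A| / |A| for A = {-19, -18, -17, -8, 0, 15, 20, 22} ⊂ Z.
K = |A + A| / |A| = 34/8 = 17/4

Enumerate A + A = {a + b : a, b ∈ A}. With |A| = 8, there are |A|^2 = 64 ordered sum pairs; collecting distinct values, A + A = {-38, -37, -36, -35, -34, -27, -26, -25, -19, -18, -17, -16, -8, -4, -3, -2, 0, 1, 2, 3, 4, 5, 7, 12, 14, 15, 20, 22, 30, 35, 37, 40, 42, 44}, so |A + A| = 34. Thus K = 34/8 = 17/4. For comparison, the minimum possible |A + A| over all 8-element sets is 2·8 − 1 = 15 (so min K = 15/8), attained only by arithmetic progressions.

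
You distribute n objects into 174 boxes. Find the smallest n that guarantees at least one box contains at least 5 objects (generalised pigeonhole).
n = (5 − 1)·174 + 1 = 697

By the generalised pigeonhole principle, to guarantee some box contains ≥ r objects we need more than (r − 1) · k objects total. Threshold: n = (r − 1) · k + 1. With r = 5 and k = 174: n = 4 · 174 + 1 = 696 + 1 = 697. For n = 696 = 4 · 174, we can put exactly 4 objects in every box, avoiding 5 in any single one — so 697 is tight.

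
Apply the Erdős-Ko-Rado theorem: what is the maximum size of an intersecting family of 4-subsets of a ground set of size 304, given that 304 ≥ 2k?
max |F| = C(303, 3) = 4590551

The Erdős-Ko-Rado theorem states: for n ≥ 2k, an intersecting family of k-subsets of an n-element set has size at most C(n − 1, k − 1), with equality for 'star' families {A ⊆ [n] : |A| = k, i ∈ A} (fix an element i). For n = 304, k = 4: C(303, 3) = 4590551.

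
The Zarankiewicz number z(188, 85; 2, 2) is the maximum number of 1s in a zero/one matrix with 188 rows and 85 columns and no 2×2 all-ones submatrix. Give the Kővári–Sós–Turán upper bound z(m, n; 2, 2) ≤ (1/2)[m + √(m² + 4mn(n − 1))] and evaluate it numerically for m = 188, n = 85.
z(188, 85; 2, 2) ≤ (1/2)[188 + √(188² + 4·188·85·84)] = (1/2)[188 + √5404624] = 1256.3924

Kővári–Sós–Turán: let r_1, ..., r_188 be the row sums and z = Σ r_i the total number of 1s. Each pair of columns can share at most one row with both entries 1 (else a 2×2 all-ones block appears), so Σ_i C(r_i, 2) ≤ C(85, 2) = 3570. By convexity Σ_i C(r_i, 2) ≥ 188·C(z/188, 2) = z(z − 188)/(2·188), giving z² − 188z − 188·85·84 ≤ 0 and hence z ≤ (1/2)[188 + √(35344 + 4·1342320)] = (1/2)[188 + √5404624] ≈ (1/2)(188 + 2324.7847) = 1256.3924.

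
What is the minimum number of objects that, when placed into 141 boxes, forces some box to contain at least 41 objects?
n = (41 − 1)·141 + 1 = 5641

By the generalised pigeonhole principle, to guarantee some box contains ≥ r objects we need more than (r − 1) · k objects total. Threshold: n = (r − 1) · k + 1. With r = 41 and k = 141: n = 40 · 141 + 1 = 5640 + 1 = 5641. For n = 5640 = 40 · 141, we can put exactly 40 objects in every box, avoiding 41 in any single one — so 5641 is tight.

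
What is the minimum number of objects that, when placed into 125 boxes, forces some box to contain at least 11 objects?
n = (11 − 1)·125 + 1 = 1251

By the generalised pigeonhole principle, to guarantee some box contains ≥ r objects we need more than (r − 1) · k objects total. Threshold: n = (r − 1) · k + 1. With r = 11 and k = 125: n = 10 · 125 + 1 = 1250 + 1 = 1251. For n = 1250 = 10 · 125, we can put exactly 10 objects in every box, avoiding 11 in any single one — so 1251 is tight.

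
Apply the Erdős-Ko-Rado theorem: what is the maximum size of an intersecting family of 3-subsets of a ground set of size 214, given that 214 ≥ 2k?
max |F| = C(213, 2) = 22578

Erdős-Ko-Rado (1961): when n ≥ 2k, max |F| = C(n−1, k−1). The bound is attained by the star {A : i ∈ A} for any fixed i ∈ [n]. Here C(214−1, 3−1) = C(213, 2) = 22578.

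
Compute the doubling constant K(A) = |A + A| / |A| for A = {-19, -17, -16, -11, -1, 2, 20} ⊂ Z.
K = |A + A| / |A| = 25/7

Enumerate A + A = {a + b : a, b ∈ A}. With |A| = 7, there are |A|^2 = 49 ordered sum pairs; collecting distinct values, A + A = {-38, -36, -35, -34, -33, -32, -30, -28, -27, -22, -20, -18, -17, -15, -14, -12, -9, -2, 1, 3, 4, 9, 19, 22, 40}, so |A + A| = 25. Thus K = 25/7. For comparison, the minimum possible |A + A| over all 7-element sets is 2·7 − 1 = 13 (so min K = 13/7), attained only by arithmetic progressions.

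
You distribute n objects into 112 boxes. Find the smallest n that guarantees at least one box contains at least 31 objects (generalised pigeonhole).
n = (31 − 1)·112 + 1 = 3361

By the generalised pigeonhole principle, to guarantee some box contains ≥ r objects we need more than (r − 1) · k objects total. Threshold: n = (r − 1) · k + 1. With r = 31 and k = 112: n = 30 · 112 + 1 = 3360 + 1 = 3361. For n = 3360 = 30 · 112, we can put exactly 30 objects in every box, avoiding 31 in any single one — so 3361 is tight.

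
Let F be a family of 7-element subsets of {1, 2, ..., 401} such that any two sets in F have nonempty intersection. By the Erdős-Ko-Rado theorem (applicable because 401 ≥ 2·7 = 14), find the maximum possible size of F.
max |F| = C(400, 6) = 5478557838600

The Erdős-Ko-Rado theorem states: for n ≥ 2k, an intersecting family of k-subsets of an n-element set has size at most C(n − 1, k − 1), with equality for 'star' families {A ⊆ [n] : |A| = k, i ∈ A} (fix an element i). For n = 401, k = 7: C(400, 6) = 5478557838600.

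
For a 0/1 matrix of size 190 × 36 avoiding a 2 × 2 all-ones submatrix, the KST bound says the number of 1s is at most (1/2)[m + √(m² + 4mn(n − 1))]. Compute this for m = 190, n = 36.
z(190, 36; 2, 2) ≤ (1/2)[190 + √(190² + 4·190·36·35)] = (1/2)[190 + √993700] = 593.4225

Kővári–Sós–Turán: let r_1, ..., r_190 be the row sums and z = Σ r_i the total number of 1s. Each pair of columns can share at most one row with both entries 1 (else a 2×2 all-ones block appears), so Σ_i C(r_i, 2) ≤ C(36, 2) = 630. By convexity Σ_i C(r_i, 2) ≥ 190·C(z/190, 2) = z(z − 190)/(2·190), giving z² − 190z − 190·36·35 ≤ 0 and hence z ≤ (1/2)[190 + √(36100 + 4·239400)] = (1/2)[190 + √993700] ≈ (1/2)(190 + 996.845) = 593.4225.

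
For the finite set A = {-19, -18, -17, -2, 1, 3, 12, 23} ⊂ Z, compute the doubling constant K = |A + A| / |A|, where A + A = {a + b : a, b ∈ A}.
K = |A + A| / |A| = 31/8

Enumerate A + A = {a + b : a, b ∈ A}. With |A| = 8, there are |A|^2 = 64 ordered sum pairs; collecting distinct values, A + A = {-38, -37, -36, -35, -34, -21, -20, -19, -18, -17, -16, -15, -14, -7, -6, -5, -4, -1, 1, 2, 4, 5, 6, 10, 13, 15, 21, 24, 26, 35, 46}, so |A + A| = 31. Thus K = 31/8. For comparison, the minimum possible |A + A| over all 8-element sets is 2·8 − 1 = 15 (so min K = 15/8), attained only by arithmetic progressions.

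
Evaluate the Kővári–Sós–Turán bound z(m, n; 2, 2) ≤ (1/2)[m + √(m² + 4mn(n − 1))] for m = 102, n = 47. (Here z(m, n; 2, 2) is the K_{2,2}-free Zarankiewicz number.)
z(102, 47; 2, 2) ≤ (1/2)[102 + √(102² + 4·102·47·46)] = (1/2)[102 + √892500] = 523.3611

Kővári–Sós–Turán: let r_1, ..., r_102 be the row sums and z = Σ r_i the total number of 1s. Each pair of columns can share at most one row with both entries 1 (else a 2×2 all-ones block appears), so Σ_i C(r_i, 2) ≤ C(47, 2) = 1081. By convexity Σ_i C(r_i, 2) ≥ 102·C(z/102, 2) = z(z − 102)/(2·102), giving z² − 102z − 102·47·46 ≤ 0 and hence z ≤ (1/2)[102 + √(10404 + 4·220524)] = (1/2)[102 + √892500] ≈ (1/2)(102 + 944.7222) = 523.3611.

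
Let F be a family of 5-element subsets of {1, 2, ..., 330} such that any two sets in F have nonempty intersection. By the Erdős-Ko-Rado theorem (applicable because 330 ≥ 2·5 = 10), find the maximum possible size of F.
max |F| = C(329, 4) = 479318126

Erdős-Ko-Rado (1961): when n ≥ 2k, max |F| = C(n−1, k−1). The bound is attained by the star {A : i ∈ A} for any fixed i ∈ [n]. Here C(330−1, 5−1) = C(329, 4) = 479318126.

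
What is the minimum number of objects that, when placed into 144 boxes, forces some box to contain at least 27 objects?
n = (27 − 1)·144 + 1 = 3745

By the generalised pigeonhole principle, to guarantee some box contains ≥ r objects we need more than (r − 1) · k objects total. Threshold: n = (r − 1) · k + 1. With r = 27 and k = 144: n = 26 · 144 + 1 = 3744 + 1 = 3745. For n = 3744 = 26 · 144, we can put exactly 26 objects in every box, avoiding 27 in any single one — so 3745 is tight.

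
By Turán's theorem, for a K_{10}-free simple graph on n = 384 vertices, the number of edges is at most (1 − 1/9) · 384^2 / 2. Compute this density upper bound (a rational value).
Turán density bound = (8/9) · 384^2/2 = 65536

Turán's theorem: ex(n, K_{r+1}) is achieved by the complete r-partite Turán graph T(n, r) with parts as balanced as possible, and is at most (1 − 1/r) · n^2/2. For r = 9, n = 384: the density bound is (8/9) · 147456/2 = 65536. The integer-valued extremum is e(T(384, 9)) = 65535, which is strictly less than the density bound 65536 since 9 ∤ 384 (the parts of T(384, 9) cannot all be equal).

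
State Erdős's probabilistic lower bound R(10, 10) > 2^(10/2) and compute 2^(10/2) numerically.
2^(10/2) = 32; so R(10, 10) > 32

Colour each edge of K_n uniformly at random with red/blue. The expected number of monochromatic K_10 is C(n, 10) · 2 · 2^(−C(10,2)). If C(n, 10) · 2^(1 − C(10,2)) < 1, then with positive probability no monochromatic K_10 exists, so R(10, 10) > n. The standard estimate C(n, 10) ≤ n^10/10! shows this inequality holds whenever n ≤ 2^(10/2) (since 10! · 2^(C(10,2) − 1) > 2^(10^2/2) ≥ n^10). Hence R(10, 10) > 2^(10/2) = 32.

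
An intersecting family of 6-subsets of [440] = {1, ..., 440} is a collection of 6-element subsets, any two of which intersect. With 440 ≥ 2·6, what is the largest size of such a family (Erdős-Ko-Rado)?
max |F| = C(439, 5) = 132805043337

The Erdős-Ko-Rado theorem states: for n ≥ 2k, an intersecting family of k-subsets of an n-element set has size at most C(n − 1, k − 1), with equality for 'star' families {A ⊆ [n] : |A| = k, i ∈ A} (fix an element i). For n = 440, k = 6: C(439, 5) = 132805043337.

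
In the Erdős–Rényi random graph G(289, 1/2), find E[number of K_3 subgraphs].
E[# K_3] = C(289, 3) · (1/2)^C(3, 2) = 3981264 / 2^3 = 497658

For each 3-subset S of vertices (there are C(289, 3) = 3981264 such S), let X_S = 1 if S induces a K_3 (all C(3, 2) = 3 edges present). Then P(X_S = 1) = (1/2)^3 = 1/8. By linearity of expectation, E[# K_3] = C(289, 3) · (1/2)^3 = 3981264 / 8 = 497658.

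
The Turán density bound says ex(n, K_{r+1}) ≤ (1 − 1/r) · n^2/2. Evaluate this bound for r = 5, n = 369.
Turán density bound = (4/5) · 369^2/2 = 272322/5 ≈ 54464.4

Turán's theorem: ex(n, K_{r+1}) is achieved by the complete r-partite Turán graph T(n, r) with parts as balanced as possible, and is at most (1 − 1/r) · n^2/2. For r = 5, n = 369: the density bound is (4/5) · 136161/2 = 272322/5 ≈ 54464.4. The integer-valued extremum is e(T(369, 5)) = 54464, which is strictly less than the density bound 272322/5 since 5 ∤ 369 (the parts of T(369, 5) cannot all be equal).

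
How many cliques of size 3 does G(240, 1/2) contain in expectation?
E[# K_3] = C(240, 3) · (1/2)^C(3, 2) = 2275280 / 2^3 = 284410

For each 3-subset S of vertices (there are C(240, 3) = 2275280 such S), let X_S = 1 if S induces a K_3 (all C(3, 2) = 3 edges present). Then P(X_S = 1) = (1/2)^3 = 1/8. By linearity of expectation, E[# K_3] = C(240, 3) · (1/2)^3 = 2275280 / 8 = 284410.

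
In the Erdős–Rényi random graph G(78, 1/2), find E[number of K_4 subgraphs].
E[# K_4] = C(78, 4) · (1/2)^C(4, 2) = 1426425 / 2^6 = 22287.890625

For each 4-subset S of vertices (there are C(78, 4) = 1426425 such S), let X_S = 1 if S induces a K_4 (all C(4, 2) = 6 edges present). Then P(X_S = 1) = (1/2)^6 = 1/64. By linearity of expectation, E[# K_4] = C(78, 4) · (1/2)^6 = 1426425 / 64 = 22287.890625.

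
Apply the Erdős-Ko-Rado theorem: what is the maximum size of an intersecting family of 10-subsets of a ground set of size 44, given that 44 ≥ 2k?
max |F| = C(43, 9) = 563921995

Erdős-Ko-Rado (1961): when n ≥ 2k, max |F| = C(n−1, k−1). The bound is attained by the star {A : i ∈ A} for any fixed i ∈ [n]. Here C(44−1, 10−1) = C(43, 9) = 563921995.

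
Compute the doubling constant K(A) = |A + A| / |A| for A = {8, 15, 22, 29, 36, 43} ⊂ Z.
K = |A + A| / |A| = 11/6

Enumerate A + A = {a + b : a, b ∈ A}. With |A| = 6, there are |A|^2 = 36 ordered sum pairs; collecting distinct values, A + A = {16, 23, 30, 37, 44, 51, 58, 65, 72, 79, 86}, so |A + A| = 11. Thus K = 11/6. Here |A + A| = 2|A| − 1 = 11, the minimum possible — so K = 11/6 is minimal, which holds iff A is an arithmetic progression.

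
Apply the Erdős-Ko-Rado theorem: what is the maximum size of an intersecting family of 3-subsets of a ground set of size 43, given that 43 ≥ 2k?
max |F| = C(42, 2) = 861

Erdős-Ko-Rado (1961): when n ≥ 2k, max |F| = C(n−1, k−1). The bound is attained by the star {A : i ∈ A} for any fixed i ∈ [n]. Here C(43−1, 3−1) = C(42, 2) = 861.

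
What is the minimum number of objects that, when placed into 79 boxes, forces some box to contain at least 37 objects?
n = (37 − 1)·79 + 1 = 2845

By the generalised pigeonhole principle, to guarantee some box contains ≥ r objects we need more than (r − 1) · k objects total. Threshold: n = (r − 1) · k + 1. With r = 37 and k = 79: n = 36 · 79 + 1 = 2844 + 1 = 2845. For n = 2844 = 36 · 79, we can put exactly 36 objects in every box, avoiding 37 in any single one — so 2845 is tight.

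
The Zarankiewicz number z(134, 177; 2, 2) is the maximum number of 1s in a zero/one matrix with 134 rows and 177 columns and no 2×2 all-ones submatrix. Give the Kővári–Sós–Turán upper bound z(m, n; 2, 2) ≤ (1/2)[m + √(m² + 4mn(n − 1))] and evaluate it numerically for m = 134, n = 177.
z(134, 177; 2, 2) ≤ (1/2)[134 + √(134² + 4·134·177·176)] = (1/2)[134 + √16715428] = 2111.2253

Kővári–Sós–Turán: let r_1, ..., r_134 be the row sums and z = Σ r_i the total number of 1s. Each pair of columns can share at most one row with both entries 1 (else a 2×2 all-ones block appears), so Σ_i C(r_i, 2) ≤ C(177, 2) = 15576. By convexity Σ_i C(r_i, 2) ≥ 134·C(z/134, 2) = z(z − 134)/(2·134), giving z² − 134z − 134·177·176 ≤ 0 and hence z ≤ (1/2)[134 + √(17956 + 4·4174368)] = (1/2)[134 + √16715428] ≈ (1/2)(134 + 4088.4506) = 2111.2253.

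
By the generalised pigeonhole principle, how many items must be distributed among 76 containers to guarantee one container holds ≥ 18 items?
n = (18 − 1)·76 + 1 = 1293

By the generalised pigeonhole principle, to guarantee some box contains ≥ r objects we need more than (r − 1) · k objects total. Threshold: n = (r − 1) · k + 1. With r = 18 and k = 76: n = 17 · 76 + 1 = 1292 + 1 = 1293. For n = 1292 = 17 · 76, we can put exactly 17 objects in every box, avoiding 18 in any single one — so 1293 is tight.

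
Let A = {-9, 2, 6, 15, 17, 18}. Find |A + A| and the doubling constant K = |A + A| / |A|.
K = |A + A| / |A| = 20/6 = 10/3

Enumerate A + A = {a + b : a, b ∈ A}. With |A| = 6, there are |A|^2 = 36 ordered sum pairs; collecting distinct values, A + A = {-18, -7, -3, 4, 6, 8, 9, 12, 17, 19, 20, 21, 23, 24, 30, 32, 33, 34, 35, 36}, so |A + A| = 20. Thus K = 20/6 = 10/3. For comparison, the minimum possible |A + A| over all 6-element sets is 2·6 − 1 = 11 (so min K = 11/6), attained only by arithmetic progressions.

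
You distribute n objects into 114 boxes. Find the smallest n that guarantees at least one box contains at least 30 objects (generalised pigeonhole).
n = (30 − 1)·114 + 1 = 3307

By the generalised pigeonhole principle, to guarantee some box contains ≥ r objects we need more than (r − 1) · k objects total. Threshold: n = (r − 1) · k + 1. With r = 30 and k = 114: n = 29 · 114 + 1 = 3306 + 1 = 3307. For n = 3306 = 29 · 114, we can put exactly 29 objects in every box, avoiding 30 in any single one — so 3307 is tight.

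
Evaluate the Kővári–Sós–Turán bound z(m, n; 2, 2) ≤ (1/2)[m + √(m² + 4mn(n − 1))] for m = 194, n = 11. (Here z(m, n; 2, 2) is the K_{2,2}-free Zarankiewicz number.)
z(194, 11; 2, 2) ≤ (1/2)[194 + √(194² + 4·194·11·10)] = (1/2)[194 + √122996] = 272.3539

Kővári–Sós–Turán: let r_1, ..., r_194 be the row sums and z = Σ r_i the total number of 1s. Each pair of columns can share at most one row with both entries 1 (else a 2×2 all-ones block appears), so Σ_i C(r_i, 2) ≤ C(11, 2) = 55. By convexity Σ_i C(r_i, 2) ≥ 194·C(z/194, 2) = z(z − 194)/(2·194), giving z² − 194z − 194·11·10 ≤ 0 and hence z ≤ (1/2)[194 + √(37636 + 4·21340)] = (1/2)[194 + √122996] ≈ (1/2)(194 + 350.7079) = 272.3539.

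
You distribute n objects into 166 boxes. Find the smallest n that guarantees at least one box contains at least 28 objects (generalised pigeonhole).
n = (28 − 1)·166 + 1 = 4483

By the generalised pigeonhole principle, to guarantee some box contains ≥ r objects we need more than (r − 1) · k objects total. Threshold: n = (r − 1) · k + 1. With r = 28 and k = 166: n = 27 · 166 + 1 = 4482 + 1 = 4483. For n = 4482 = 27 · 166, we can put exactly 27 objects in every box, avoiding 28 in any single one — so 4483 is tight.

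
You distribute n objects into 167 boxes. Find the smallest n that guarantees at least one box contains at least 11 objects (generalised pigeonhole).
n = (11 − 1)·167 + 1 = 1671

By the generalised pigeonhole principle, to guarantee some box contains ≥ r objects we need more than (r − 1) · k objects total. Threshold: n = (r − 1) · k + 1. With r = 11 and k = 167: n = 10 · 167 + 1 = 1670 + 1 = 1671. For n = 1670 = 10 · 167, we can put exactly 10 objects in every box, avoiding 11 in any single one — so 1671 is tight.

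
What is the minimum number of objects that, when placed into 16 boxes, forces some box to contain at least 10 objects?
n = (10 − 1)·16 + 1 = 145

By the generalised pigeonhole principle, to guarantee some box contains ≥ r objects we need more than (r − 1) · k objects total. Threshold: n = (r − 1) · k + 1. With r = 10 and k = 16: n = 9 · 16 + 1 = 144 + 1 = 145. For n = 144 = 9 · 16, we can put exactly 9 objects in every box, avoiding 10 in any single one — so 145 is tight.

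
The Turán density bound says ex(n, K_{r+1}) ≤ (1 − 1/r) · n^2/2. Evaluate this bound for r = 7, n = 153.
Turán density bound = (6/7) · 153^2/2 = 70227/7 ≈ 10032.4286

Turán's theorem: ex(n, K_{r+1}) is achieved by the complete r-partite Turán graph T(n, r) with parts as balanced as possible, and is at most (1 − 1/r) · n^2/2. For r = 7, n = 153: the density bound is (6/7) · 23409/2 = 70227/7 ≈ 10032.4286. The integer-valued extremum is e(T(153, 7)) = 10032, which is strictly less than the density bound 70227/7 since 7 ∤ 153 (the parts of T(153, 7) cannot all be equal).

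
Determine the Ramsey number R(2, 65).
R(2, 65) = 65

R(2, k) = k for all k ≥ 2: in a 2-colouring of K_k, either some edge is red (a red K_2) or all edges are blue (a blue K_k). And K_{64} coloured all-blue has no blue K_65, so R(2, 65) > 64. Hence R(2, 65) = 65.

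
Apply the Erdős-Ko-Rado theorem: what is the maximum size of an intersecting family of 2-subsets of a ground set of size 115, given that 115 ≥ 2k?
max |F| = C(114, 1) = 114

Erdős-Ko-Rado (1961): when n ≥ 2k, max |F| = C(n−1, k−1). The bound is attained by the star {A : i ∈ A} for any fixed i ∈ [n]. Here C(115−1, 2−1) = C(114, 1) = 114.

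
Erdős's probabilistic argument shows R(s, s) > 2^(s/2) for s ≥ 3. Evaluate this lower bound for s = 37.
2^(37/2) = 370727.6001; so R(37, 37) > 370727.6001

Colour each edge of K_n uniformly at random with red/blue. The expected number of monochromatic K_37 is C(n, 37) · 2 · 2^(−C(37,2)). If C(n, 37) · 2^(1 − C(37,2)) < 1, then with positive probability no monochromatic K_37 exists, so R(37, 37) > n. The standard estimate C(n, 37) ≤ n^37/37! shows this inequality holds whenever n ≤ 2^(37/2) (since 37! · 2^(C(37,2) − 1) > 2^(37^2/2) ≥ n^37). Hence R(37, 37) > 2^(37/2) = 370727.6001.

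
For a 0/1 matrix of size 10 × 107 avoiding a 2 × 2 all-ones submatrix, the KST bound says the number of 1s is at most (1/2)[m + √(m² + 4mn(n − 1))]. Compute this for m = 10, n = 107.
z(10, 107; 2, 2) ≤ (1/2)[10 + √(10² + 4·10·107·106)] = (1/2)[10 + √453780] = 341.816

Kővári–Sós–Turán: let r_1, ..., r_10 be the row sums and z = Σ r_i the total number of 1s. Each pair of columns can share at most one row with both entries 1 (else a 2×2 all-ones block appears), so Σ_i C(r_i, 2) ≤ C(107, 2) = 5671. By convexity Σ_i C(r_i, 2) ≥ 10·C(z/10, 2) = z(z − 10)/(2·10), giving z² − 10z − 10·107·106 ≤ 0 and hence z ≤ (1/2)[10 + √(100 + 4·113420)] = (1/2)[10 + √453780] ≈ (1/2)(10 + 673.6319) = 341.816.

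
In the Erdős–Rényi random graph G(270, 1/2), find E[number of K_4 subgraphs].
E[# K_4] = C(270, 4) · (1/2)^C(4, 2) = 216546345 / 2^6 = 3383536.640625

For each 4-subset S of vertices (there are C(270, 4) = 216546345 such S), let X_S = 1 if S induces a K_4 (all C(4, 2) = 6 edges present). Then P(X_S = 1) = (1/2)^6 = 1/64. By linearity of expectation, E[# K_4] = C(270, 4) · (1/2)^6 = 216546345 / 64 = 3383536.640625.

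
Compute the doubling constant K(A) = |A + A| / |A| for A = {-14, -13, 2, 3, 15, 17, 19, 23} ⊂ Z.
K = |A + A| / |A| = 30/8 = 15/4

Enumerate A + A = {a + b : a, b ∈ A}. With |A| = 8, there are |A|^2 = 64 ordered sum pairs; collecting distinct values, A + A = {-28, -27, -26, -12, -11, -10, 1, 2, 3, 4, 5, 6, 9, 10, 17, 18, 19, 20, 21, 22, 25, 26, 30, 32, 34, 36, 38, 40, 42, 46}, so |A + A| = 30. Thus K = 30/8 = 15/4. For comparison, the minimum possible |A + A| over all 8-element sets is 2·8 − 1 = 15 (so min K = 15/8), attained only by arithmetic progressions.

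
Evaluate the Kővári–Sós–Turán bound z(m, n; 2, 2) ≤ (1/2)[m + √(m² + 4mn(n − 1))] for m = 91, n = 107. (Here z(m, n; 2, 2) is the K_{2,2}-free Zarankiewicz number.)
z(91, 107; 2, 2) ≤ (1/2)[91 + √(91² + 4·91·107·106)] = (1/2)[91 + √4136769] = 1062.4524

Kővári–Sós–Turán: let r_1, ..., r_91 be the row sums and z = Σ r_i the total number of 1s. Each pair of columns can share at most one row with both entries 1 (else a 2×2 all-ones block appears), so Σ_i C(r_i, 2) ≤ C(107, 2) = 5671. By convexity Σ_i C(r_i, 2) ≥ 91·C(z/91, 2) = z(z − 91)/(2·91), giving z² − 91z − 91·107·106 ≤ 0 and hence z ≤ (1/2)[91 + √(8281 + 4·1032122)] = (1/2)[91 + √4136769] ≈ (1/2)(91 + 2033.9049) = 1062.4524.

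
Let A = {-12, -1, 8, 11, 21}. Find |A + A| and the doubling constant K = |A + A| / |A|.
K = |A + A| / |A| = 15/5 = 3

Enumerate A + A = {a + b : a, b ∈ A}. With |A| = 5, there are |A|^2 = 25 ordered sum pairs; collecting distinct values, A + A = {-24, -13, -4, -2, -1, 7, 9, 10, 16, 19, 20, 22, 29, 32, 42}, so |A + A| = 15. Thus K = 15/5 = 3. For comparison, the minimum possible |A + A| over all 5-element sets is 2·5 − 1 = 9 (so min K = 9/5), attained only by arithmetic progressions.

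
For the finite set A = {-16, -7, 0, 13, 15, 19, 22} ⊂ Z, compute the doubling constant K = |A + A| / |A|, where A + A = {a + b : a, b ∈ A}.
K = |A + A| / |A| = 26/7

Enumerate A + A = {a + b : a, b ∈ A}. With |A| = 7, there are |A|^2 = 49 ordered sum pairs; collecting distinct values, A + A = {-32, -23, -16, -14, -7, -3, -1, 0, 3, 6, 8, 12, 13, 15, 19, 22, 26, 28, 30, 32, 34, 35, 37, 38, 41, 44}, so |A + A| = 26. Thus K = 26/7. For comparison, the minimum possible |A + A| over all 7-element sets is 2·7 − 1 = 13 (so min K = 13/7), attained only by arithmetic progressions.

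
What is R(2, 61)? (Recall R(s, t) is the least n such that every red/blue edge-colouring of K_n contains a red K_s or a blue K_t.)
R(2, 61) = 61

R(2, k) = k for all k ≥ 2: in a 2-colouring of K_k, either some edge is red (a red K_2) or all edges are blue (a blue K_k). And K_{60} coloured all-blue has no blue K_61, so R(2, 61) > 60. Hence R(2, 61) = 61.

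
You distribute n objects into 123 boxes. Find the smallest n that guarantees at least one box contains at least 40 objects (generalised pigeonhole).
n = (40 − 1)·123 + 1 = 4798

By the generalised pigeonhole principle, to guarantee some box contains ≥ r objects we need more than (r − 1) · k objects total. Threshold: n = (r − 1) · k + 1. With r = 40 and k = 123: n = 39 · 123 + 1 = 4797 + 1 = 4798. For n = 4797 = 39 · 123, we can put exactly 39 objects in every box, avoiding 40 in any single one — so 4798 is tight.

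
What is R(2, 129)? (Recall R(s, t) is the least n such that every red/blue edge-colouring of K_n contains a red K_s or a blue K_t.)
R(2, 129) = 129

R(2, k) = k for all k ≥ 2: in a 2-colouring of K_k, either some edge is red (a red K_2) or all edges are blue (a blue K_k). And K_{128} coloured all-blue has no blue K_129, so R(2, 129) > 128. Hence R(2, 129) = 129.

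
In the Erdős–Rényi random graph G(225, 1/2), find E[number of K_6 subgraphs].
E[# K_6] = C(225, 6) · (1/2)^C(6, 2) = 168488720400 / 2^15 = 10530545025/2048 ≈ 5141867.687988

For each 6-subset S of vertices (there are C(225, 6) = 168488720400 such S), let X_S = 1 if S induces a K_6 (all C(6, 2) = 15 edges present). Then P(X_S = 1) = (1/2)^15 = 1/32768. By linearity of expectation, E[# K_6] = C(225, 6) · (1/2)^15 = 168488720400 / 32768 = 10530545025/2048 ≈ 5141867.687988.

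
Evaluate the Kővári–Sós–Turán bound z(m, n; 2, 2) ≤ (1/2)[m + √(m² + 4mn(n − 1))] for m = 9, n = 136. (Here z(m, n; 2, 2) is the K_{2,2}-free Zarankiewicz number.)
z(9, 136; 2, 2) ≤ (1/2)[9 + √(9² + 4·9·136·135)] = (1/2)[9 + √661041] = 411.0221

Kővári–Sós–Turán: let r_1, ..., r_9 be the row sums and z = Σ r_i the total number of 1s. Each pair of columns can share at most one row with both entries 1 (else a 2×2 all-ones block appears), so Σ_i C(r_i, 2) ≤ C(136, 2) = 9180. By convexity Σ_i C(r_i, 2) ≥ 9·C(z/9, 2) = z(z − 9)/(2·9), giving z² − 9z − 9·136·135 ≤ 0 and hence z ≤ (1/2)[9 + √(81 + 4·165240)] = (1/2)[9 + √661041] ≈ (1/2)(9 + 813.0443) = 411.0221.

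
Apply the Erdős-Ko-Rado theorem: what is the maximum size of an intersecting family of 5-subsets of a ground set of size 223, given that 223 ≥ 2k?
max |F| = C(222, 4) = 98491965

Erdős-Ko-Rado (1961): when n ≥ 2k, max |F| = C(n−1, k−1). The bound is attained by the star {A : i ∈ A} for any fixed i ∈ [n]. Here C(223−1, 5−1) = C(222, 4) = 98491965.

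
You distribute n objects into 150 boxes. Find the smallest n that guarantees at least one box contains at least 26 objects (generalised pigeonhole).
n = (26 − 1)·150 + 1 = 3751

By the generalised pigeonhole principle, to guarantee some box contains ≥ r objects we need more than (r − 1) · k objects total. Threshold: n = (r − 1) · k + 1. With r = 26 and k = 150: n = 25 · 150 + 1 = 3750 + 1 = 3751. For n = 3750 = 25 · 150, we can put exactly 25 objects in every box, avoiding 26 in any single one — so 3751 is tight.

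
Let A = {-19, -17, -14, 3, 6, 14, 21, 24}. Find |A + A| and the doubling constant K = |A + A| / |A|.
K = |A + A| / |A| = 33/8

Enumerate A + A = {a + b : a, b ∈ A}. With |A| = 8, there are |A|^2 = 64 ordered sum pairs; collecting distinct values, A + A = {-38, -36, -34, -33, -31, -28, -16, -14, -13, -11, -8, -5, -3, 0, 2, 4, 5, 6, 7, 9, 10, 12, 17, 20, 24, 27, 28, 30, 35, 38, 42, 45, 48}, so |A + A| = 33. Thus K = 33/8. For comparison, the minimum possible |A + A| over all 8-element sets is 2·8 − 1 = 15 (so min K = 15/8), attained only by arithmetic progressions.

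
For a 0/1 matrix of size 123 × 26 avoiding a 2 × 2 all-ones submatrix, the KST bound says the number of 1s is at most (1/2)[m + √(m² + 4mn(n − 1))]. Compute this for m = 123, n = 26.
z(123, 26; 2, 2) ≤ (1/2)[123 + √(123² + 4·123·26·25)] = (1/2)[123 + √334929] = 350.8653

Kővári–Sós–Turán: let r_1, ..., r_123 be the row sums and z = Σ r_i the total number of 1s. Each pair of columns can share at most one row with both entries 1 (else a 2×2 all-ones block appears), so Σ_i C(r_i, 2) ≤ C(26, 2) = 325. By convexity Σ_i C(r_i, 2) ≥ 123·C(z/123, 2) = z(z − 123)/(2·123), giving z² − 123z − 123·26·25 ≤ 0 and hence z ≤ (1/2)[123 + √(15129 + 4·79950)] = (1/2)[123 + √334929] ≈ (1/2)(123 + 578.7305) = 350.8653.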